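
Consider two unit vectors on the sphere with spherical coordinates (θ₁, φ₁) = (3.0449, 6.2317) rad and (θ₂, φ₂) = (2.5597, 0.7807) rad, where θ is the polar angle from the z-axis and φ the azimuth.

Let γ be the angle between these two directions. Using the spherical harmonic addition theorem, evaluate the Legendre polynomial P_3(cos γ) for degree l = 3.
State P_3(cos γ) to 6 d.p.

Term-by-term m-sum for l=3 (normalisation 4π/7 = 1.795196):
  m=-3: Y*=+0.000371-0.000058i  Y=-0.048284-0.049664i  product -0.000021-0.000016i
  m=-2: Y*=-0.009431+0.000975i  Y=-0.002423+0.257891i  product -0.000228-0.002434i
  m=-1: Y*=+0.123184-0.006348i  Y=+0.314162-0.311223i  product +0.036724-0.040332i
  m=+0: Y*=-0.725557-0.000000i  Y=-0.152658+0.000000i  product +0.110762+0.000000i
  m=+1: Y*=-0.123184-0.006348i  Y=-0.314162-0.311223i  product +0.036724+0.040332i
  m=+2: Y*=-0.009431-0.000975i  Y=-0.002423-0.257891i  product -0.000228+0.002434i
  m=+3: Y*=-0.000371-0.000058i  Y=+0.048284-0.049664i  product -0.000021+0.000016i
Σ over m = +0.183712-0.000000i; ×(4π/7) → +0.329800-0.000000i. Real part: 0.329800

0.329800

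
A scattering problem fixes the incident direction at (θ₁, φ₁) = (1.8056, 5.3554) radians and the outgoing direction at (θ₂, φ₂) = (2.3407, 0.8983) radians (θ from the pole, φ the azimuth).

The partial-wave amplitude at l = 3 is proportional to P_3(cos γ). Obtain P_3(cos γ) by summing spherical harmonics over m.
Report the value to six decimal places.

0.021579

Expand P_3 via completeness: Σ_{m} conj(Y_{3,m}) at Ω₁ times Y_{3,m} at Ω₂ —
  [-3]  conj(Y_{3,-3})(Ω₁) = -0.359446-0.134573i ; Y_{3,-3}(Ω₂) = -0.139268-0.066707i ; Δ = +0.041082+0.042719i
  [-2]  conj(Y_{3,-2})(Ω₁) = +0.063183+0.215840i ; Y_{3,-2}(Ω₂) = +0.082102+0.357396i ; Δ = -0.071953+0.040302i
  [-1]  conj(Y_{3,-1})(Ω₁) = -0.137459+0.183466i ; Y_{3,-1}(Ω₂) = +0.205621-0.258212i ; Δ = +0.019109+0.073218i
  [+0]  conj(Y_{3,0})(Ω₁) = +0.236964-0.000000i ; Y_{3,0}(Ω₂) = +0.149998+0.000000i ; Δ = +0.035544+0.000000i
  [+1]  conj(Y_{3,1})(Ω₁) = +0.137459+0.183466i ; Y_{3,1}(Ω₂) = -0.205621-0.258212i ; Δ = +0.019109-0.073218i
  [+2]  conj(Y_{3,2})(Ω₁) = +0.063183-0.215840i ; Y_{3,2}(Ω₂) = +0.082102-0.357396i ; Δ = -0.071953-0.040302i
  [+3]  conj(Y_{3,3})(Ω₁) = +0.359446-0.134573i ; Y_{3,3}(Ω₂) = +0.139268-0.066707i ; Δ = +0.041082-0.042719i
Σ over m = +0.012021+0.000000i; ×(4π/7) → +0.021579+0.000000i. Real part: 0.021579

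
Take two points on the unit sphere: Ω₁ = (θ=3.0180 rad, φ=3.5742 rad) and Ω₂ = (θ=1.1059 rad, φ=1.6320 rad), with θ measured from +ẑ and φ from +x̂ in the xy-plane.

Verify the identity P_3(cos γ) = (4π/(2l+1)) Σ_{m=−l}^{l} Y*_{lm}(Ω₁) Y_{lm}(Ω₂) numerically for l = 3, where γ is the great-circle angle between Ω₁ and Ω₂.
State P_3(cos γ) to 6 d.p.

Term-by-term m-sum for l=3 (normalisation 4π/7 = 1.795196):
  [-3]  conj(Y_{3,-3})(Ω₁) = -0.000211-0.000753i ; Y_{3,-3}(Ω₂) = +0.054406+0.292973i ; Δ = +0.000209-0.000103i
  [-2]  conj(Y_{3,-2})(Ω₁) = -0.009995-0.011733i ; Y_{3,-2}(Ω₂) = -0.363352+0.044700i ; Δ = +0.004156+0.003816i
  [-1]  conj(Y_{3,-1})(Ω₁) = -0.141934-0.065543i ; Y_{3,-1}(Ω₂) = -0.000088-0.001442i ; Δ = -0.000082+0.000210i
  [+0]  conj(Y_{3,0})(Ω₁) = -0.712519-0.000000i ; Y_{3,0}(Ω₂) = -0.333776+0.000000i ; Δ = +0.237822+0.000000i
  [+1]  conj(Y_{3,1})(Ω₁) = +0.141934-0.065543i ; Y_{3,1}(Ω₂) = +0.000088-0.001442i ; Δ = -0.000082-0.000210i
  [+2]  conj(Y_{3,2})(Ω₁) = -0.009995+0.011733i ; Y_{3,2}(Ω₂) = -0.363352-0.044700i ; Δ = +0.004156-0.003816i
  [+3]  conj(Y_{3,3})(Ω₁) = +0.000211-0.000753i ; Y_{3,3}(Ω₂) = -0.054406+0.292973i ; Δ = +0.000209+0.000103i
Accumulated sum +0.246388+0.000000i; after 4π/(2l+1) scaling, +0.442315+0.000000i ⇒ P_3 = 0.442315

0.442315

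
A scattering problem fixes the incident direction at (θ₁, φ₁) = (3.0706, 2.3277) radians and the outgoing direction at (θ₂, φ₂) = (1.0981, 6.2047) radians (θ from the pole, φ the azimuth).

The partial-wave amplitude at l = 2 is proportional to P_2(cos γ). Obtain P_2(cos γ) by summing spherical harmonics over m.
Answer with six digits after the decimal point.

Term-by-term m-sum for l=2 (normalisation 4π/5 = 2.513274):
  m=-2: Y*=-0.000111-0.001940i  Y=+0.302440+0.047868i  product +0.000059-0.000592i
  m=-1: Y*=+0.037534-0.039737i  Y=+0.312199+0.024553i  product +0.012694-0.011484i
  m=+0: Y*=+0.626022-0.000000i  Y=-0.119261+0.000000i  product -0.074660+0.000000i
  m=+1: Y*=-0.037534-0.039737i  Y=-0.312199+0.024553i  product +0.012694+0.011484i
  m=+2: Y*=-0.000111+0.001940i  Y=+0.302440-0.047868i  product +0.000059+0.000592i
Total Σ_m = -0.049154+0.000000i. Multiply by 2.513274: -0.123537+0.000000i. P_2(cos γ) = -0.123537

-0.123537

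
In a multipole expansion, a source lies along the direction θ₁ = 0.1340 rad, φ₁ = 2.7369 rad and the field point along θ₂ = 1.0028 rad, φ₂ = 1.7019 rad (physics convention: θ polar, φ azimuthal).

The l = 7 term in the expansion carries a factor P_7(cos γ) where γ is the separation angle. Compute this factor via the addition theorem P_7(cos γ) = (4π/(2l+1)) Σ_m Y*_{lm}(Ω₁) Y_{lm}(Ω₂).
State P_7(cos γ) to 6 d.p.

Summing Y*_{l m}(θ₁,φ₁)·Y_{l m}(θ₂,φ₂) over m ∈ [−7, 7]; prefactor 4π/(2·7+1) = 0.837758:
  m=-7: +0.000000+0.000000i × +0.120135+0.091910i = +0.000000+0.000000i  (running Σ = +0.000000+0.000000i)
  m=-6: -0.000008-0.000007i × -0.255072+0.255698i = +0.000004-0.000000i  (running Σ = +0.000004-0.000000i)
  m=-5: +0.000080+0.000165i × -0.262975-0.341994i = +0.000035-0.000071i  (running Σ = +0.000039-0.000071i)
  m=-4: -0.000109-0.002261i × +0.131490-0.076059i = -0.000186-0.000289i  (running Σ = -0.000147-0.000360i)
  m=-3: -0.007012+0.018817i × -0.104748-0.252447i = +0.005485-0.000201i  (running Σ = +0.005338-0.000561i)
  m=-2: +0.085743-0.089958i × +0.280566-0.075300i = +0.017283-0.031696i  (running Σ = +0.022621-0.032257i)
  m=-1: -0.443506+0.189970i × -0.021190-0.160701i = +0.039926+0.067246i  (running Σ = +0.062547+0.034990i)
  m=0: +0.834496-0.000000i × +0.312905+0.000000i = +0.261118+0.000000i  (running Σ = +0.323665+0.034990i)
  m=1: +0.443506+0.189970i × +0.021190-0.160701i = +0.039926-0.067246i  (running Σ = +0.363591-0.032257i)
  m=2: +0.085743+0.089958i × +0.280566+0.075300i = +0.017283+0.031696i  (running Σ = +0.380874-0.000561i)
  m=3: +0.007012+0.018817i × +0.104748-0.252447i = +0.005485+0.000201i  (running Σ = +0.386358-0.000360i)
  m=4: -0.000109+0.002261i × +0.131490+0.076059i = -0.000186+0.000289i  (running Σ = +0.386172-0.000071i)
  m=5: -0.000080+0.000165i × +0.262975-0.341994i = +0.000035+0.000071i  (running Σ = +0.386208-0.000000i)
  m=6: -0.000008+0.000007i × -0.255072-0.255698i = +0.000004+0.000000i  (running Σ = +0.386211+0.000000i)
  m=7: -0.000000+0.000000i × -0.120135+0.091910i = +0.000000-0.000000i  (running Σ = +0.386211+0.000000i)
Accumulated sum +0.386211+0.000000i; after 4π/(2l+1) scaling, +0.323552+0.000000i ⇒ P_7 = 0.323552

0.323552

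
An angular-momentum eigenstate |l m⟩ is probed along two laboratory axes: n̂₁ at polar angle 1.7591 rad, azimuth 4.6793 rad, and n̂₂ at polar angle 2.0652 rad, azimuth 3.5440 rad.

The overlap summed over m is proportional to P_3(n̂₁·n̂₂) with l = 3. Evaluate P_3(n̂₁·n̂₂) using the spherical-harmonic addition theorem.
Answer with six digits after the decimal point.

Addition theorem: P_3(cos γ) = (4π/7) Σ_m Y*_{lm}(Ω₁) Y_{lm}(Ω₂), m = −3…3:
  [-3]  conj(Y_{3,-3})(Ω₁) = 0.03919 + 0.39354j ; Y_{3,-3}(Ω₂) = -0.10120 + 0.26597j ; Δ = -0.10864 - 0.02940j
  [-2]  conj(Y_{3,-2})(Ω₁) = 0.18420 - 0.01221j ; Y_{3,-2}(Ω₂) = -0.26049 + 0.27081j ; Δ = -0.04468 + 0.05306j
  [-1]  conj(Y_{3,-1})(Ω₁) = 0.00866 + 0.26170j ; Y_{3,-1}(Ω₂) = -0.03292 + 0.01401j ; Δ = -0.00395 - 0.00850j
  [+0]  conj(Y_{3,0})(Ω₁) = 0.19733 + 0.00000j ; Y_{3,0}(Ω₂) = 0.33188 + 0.00000j ; Δ = 0.06549 + 0.00000j
  [+1]  conj(Y_{3,1})(Ω₁) = -0.00866 + 0.26170j ; Y_{3,1}(Ω₂) = 0.03292 + 0.01401j ; Δ = -0.00395 + 0.00850j
  [+2]  conj(Y_{3,2})(Ω₁) = 0.18420 + 0.01221j ; Y_{3,2}(Ω₂) = -0.26049 - 0.27081j ; Δ = -0.04468 - 0.05306j
  [+3]  conj(Y_{3,3})(Ω₁) = -0.03919 + 0.39354j ; Y_{3,3}(Ω₂) = 0.10120 + 0.26597j ; Δ = -0.10864 + 0.02940j
Total Σ_m = -0.24904 + 0.00000j. Multiply by 1.795196: -0.44708 + 0.00000j. P_3(cos γ) = -0.447076

-0.447076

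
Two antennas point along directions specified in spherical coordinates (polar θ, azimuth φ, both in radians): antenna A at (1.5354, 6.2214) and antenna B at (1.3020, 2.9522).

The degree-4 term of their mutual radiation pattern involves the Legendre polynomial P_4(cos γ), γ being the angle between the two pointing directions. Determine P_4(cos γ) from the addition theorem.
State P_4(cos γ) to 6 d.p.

0.524863

Addition theorem: P_4(cos γ) = (4π/9) Σ_m Y*_{lm}(Ω₁) Y_{lm}(Ω₂), m = −4…4:
  m=-4: Y*=+0.428013-0.107987i  Y=+0.277753+0.262709i  product +0.147251+0.082449i
  m=-3: Y*=+0.043455-0.008148i  Y=-0.251069-0.160283i  product -0.012216-0.004919i
  m=-2: Y*=-0.328650+0.040819i  Y=-0.146266-0.058215i  product +0.050447+0.013162i
  m=-1: Y*=-0.049953+0.003090i  Y=+0.298152+0.057153i  product -0.015070-0.001934i
  m=+0: Y*=+0.313388-0.000000i  Y=+0.111948+0.000000i  product +0.035083+0.000000i
  m=+1: Y*=+0.049953+0.003090i  Y=-0.298152+0.057153i  product -0.015070+0.001934i
  m=+2: Y*=-0.328650-0.040819i  Y=-0.146266+0.058215i  product +0.050447-0.013162i
  m=+3: Y*=-0.043455-0.008148i  Y=+0.251069-0.160283i  product -0.012216+0.004919i
  m=+4: Y*=+0.428013+0.107987i  Y=+0.277753-0.262709i  product +0.147251-0.082449i
Accumulated sum +0.375905+0.000000i; after 4π/(2l+1) scaling, +0.524863+0.000000i ⇒ P_4 = 0.524863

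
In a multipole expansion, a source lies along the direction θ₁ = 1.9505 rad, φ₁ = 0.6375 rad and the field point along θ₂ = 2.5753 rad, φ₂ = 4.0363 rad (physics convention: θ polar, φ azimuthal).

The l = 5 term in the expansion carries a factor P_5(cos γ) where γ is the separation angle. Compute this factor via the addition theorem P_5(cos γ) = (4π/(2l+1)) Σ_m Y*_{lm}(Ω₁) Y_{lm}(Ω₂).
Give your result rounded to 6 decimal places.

-0.275861

Addition theorem: P_5(cos γ) = (4π/11) Σ_m Y*_{lm}(Ω₁) Y_{lm}(Ω₂), m = −5…5:
  term(m=-5) = (-0.001859, 0.006351)   from Y*(Ω₁)=(-0.320432, -0.014721), Y(Ω₂)=(0.004881, -0.020045)
  term(m=-4) = (0.021428, -0.035588)   from Y*(Ω₁)=(0.336006, -0.225751), Y(Ω₂)=(0.092966, -0.043453)
  term(m=-3) = (-0.013572, 0.013204)   from Y*(Ω₁)=(-0.021956, 0.061734), Y(Ω₂)=(0.259275, 0.127642)
  term(m=-2) = (-0.129745, 0.073328)   from Y*(Ω₁)=(0.092856, 0.304709), Y(Ω₂)=(0.101469, 0.456721)
  term(m=-1) = (0.043773, -0.011514)   from Y*(Ω₁)=(-0.125967, -0.093299), Y(Ω₂)=(-0.180681, 0.225228)
  term(m=+0) = (-0.081524, -0.000000)   from Y*(Ω₁)=(-0.284900, -0.000000), Y(Ω₂)=(0.286150, 0.000000)
  term(m=+1) = (0.043773, 0.011514)   from Y*(Ω₁)=(0.125967, -0.093299), Y(Ω₂)=(0.180681, 0.225228)
  term(m=+2) = (-0.129745, -0.073328)   from Y*(Ω₁)=(0.092856, -0.304709), Y(Ω₂)=(0.101469, -0.456721)
  term(m=+3) = (-0.013572, -0.013204)   from Y*(Ω₁)=(0.021956, 0.061734), Y(Ω₂)=(-0.259275, 0.127642)
  term(m=+4) = (0.021428, 0.035588)   from Y*(Ω₁)=(0.336006, 0.225751), Y(Ω₂)=(0.092966, 0.043453)
  term(m=+5) = (-0.001859, -0.006351)   from Y*(Ω₁)=(0.320432, -0.014721), Y(Ω₂)=(-0.004881, -0.020045)
Total Σ_m = (-0.241475, 0.000000). Multiply by 1.142397: (-0.275861, 0.000000). P_5(cos γ) = -0.275861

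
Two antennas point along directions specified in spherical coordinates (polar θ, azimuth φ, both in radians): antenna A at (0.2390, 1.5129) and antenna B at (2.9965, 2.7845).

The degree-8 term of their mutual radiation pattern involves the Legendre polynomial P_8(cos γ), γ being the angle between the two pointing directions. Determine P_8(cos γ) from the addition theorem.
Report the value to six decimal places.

Term-by-term m-sum for l=8 (normalisation 4π/17 = 0.739198):
  m=-8: Y*=+0.000005-0.000002i  Y=-0.000000+0.000000i  product -0.000000+0.000000i
  m=-7: Y*=-0.000033-0.000077i  Y=-0.000002+0.000002i  product +0.000000+0.000000i
  m=-6: Y*=-0.000820+0.000297i  Y=-0.000025+0.000040i  product +0.000000-0.000000i
  m=-5: Y*=+0.001871+0.006282i  Y=-0.000127+0.000580i  product -0.000004+0.000000i
  m=-4: Y*=+0.035548-0.008383i  Y=+0.000794+0.005539i  product +0.000075+0.000190i
  m=-3: Y*=-0.025699-0.146471i  Y=+0.018682+0.034236i  product +0.004534-0.003616i
  m=-2: Y*=-0.413142+0.048054i  Y=+0.144924+0.125625i  product -0.065911-0.044937i
  m=-1: Y*=+0.038868+0.670588i  Y=+0.552465+0.206118i  product -0.116747+0.378488i
  m=+0: Y*=+0.239674-0.000000i  Y=+0.762062+0.000000i  product +0.182647+0.000000i
  m=+1: Y*=-0.038868+0.670588i  Y=-0.552465+0.206118i  product -0.116747-0.378488i
  m=+2: Y*=-0.413142-0.048054i  Y=+0.144924-0.125625i  product -0.065911+0.044937i
  m=+3: Y*=+0.025699-0.146471i  Y=-0.018682+0.034236i  product +0.004534+0.003616i
  m=+4: Y*=+0.035548+0.008383i  Y=+0.000794-0.005539i  product +0.000075-0.000190i
  m=+5: Y*=-0.001871+0.006282i  Y=+0.000127+0.000580i  product -0.000004-0.000000i
  m=+6: Y*=-0.000820-0.000297i  Y=-0.000025-0.000040i  product +0.000000+0.000000i
  m=+7: Y*=+0.000033-0.000077i  Y=+0.000002+0.000002i  product +0.000000-0.000000i
  m=+8: Y*=+0.000005+0.000002i  Y=-0.000000-0.000000i  product -0.000000-0.000000i
Σ over m = -0.173459-0.000000i; ×(4π/17) → -0.128220-0.000000i. Real part: -0.128220

-0.128220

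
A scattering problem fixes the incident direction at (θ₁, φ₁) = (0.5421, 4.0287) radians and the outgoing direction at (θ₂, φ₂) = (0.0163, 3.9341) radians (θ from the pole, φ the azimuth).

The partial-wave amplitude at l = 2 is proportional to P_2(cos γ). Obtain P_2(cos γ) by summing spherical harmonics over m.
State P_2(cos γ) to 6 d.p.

0.622039

Summing Y*_{l m}(θ₁,φ₁)·Y_{l m}(θ₂,φ₂) over m ∈ [−2, 2]; prefactor 4π/(2·2+1) = 2.513274:
  term(m=-2) = (0.000010, 0.000002)   from Y*(Ω₁)=(-0.020772, 0.100702), Y(Ω₂)=(-0.000001, -0.000103)
  term(m=-1) = (0.004280, 0.000406)   from Y*(Ω₁)=(-0.215673, -0.264700), Y(Ω₂)=(-0.008839, 0.008966)
  term(m=+0) = (0.238922, 0.000000)   from Y*(Ω₁)=(0.378921, -0.000000), Y(Ω₂)=(0.630532, 0.000000)
  term(m=+1) = (0.004280, -0.000406)   from Y*(Ω₁)=(0.215673, -0.264700), Y(Ω₂)=(0.008839, 0.008966)
  term(m=+2) = (0.000010, -0.000002)   from Y*(Ω₁)=(-0.020772, -0.100702), Y(Ω₂)=(-0.000001, 0.000103)
Accumulated sum (0.247502, 0.000000); after 4π/(2l+1) scaling, (0.622039, 0.000000) ⇒ P_2 = 0.622039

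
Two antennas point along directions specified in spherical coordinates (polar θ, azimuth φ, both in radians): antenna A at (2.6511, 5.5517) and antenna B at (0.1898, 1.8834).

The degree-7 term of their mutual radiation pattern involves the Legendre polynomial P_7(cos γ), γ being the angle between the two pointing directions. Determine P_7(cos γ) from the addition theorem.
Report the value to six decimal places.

Summing Y*_{l m}(θ₁,φ₁)·Y_{l m}(θ₂,φ₂) over m ∈ [−7, 7]; prefactor 4π/(2·7+1) = 0.837758:
  [-7]  conj(Y_{7,-7})(Ω₁) = +0.001021+0.002362i ; Y_{7,-7}(Ω₂) = +0.000003-0.000002i ; Δ = +0.000000+0.000000i
  [-6]  conj(Y_{7,-6})(Ω₁) = +0.005732-0.017097i ; Y_{7,-6}(Ω₂) = +0.000025+0.000079i ; Δ = +0.000001+0.000000i
  [-5]  conj(Y_{7,-5})(Ω₁) = -0.067484+0.038266i ; Y_{7,-5}(Ω₂) = -0.001012-0.000008i ; Δ = +0.000069-0.000038i
  [-4]  conj(Y_{7,-4})(Ω₁) = +0.221541+0.048530i ; Y_{7,-4}(Ω₂) = +0.002742-0.008265i ; Δ = +0.001009-0.001698i
  [-3]  conj(Y_{7,-3})(Ω₁) = -0.258147-0.358812i ; Y_{7,-3}(Ω₂) = +0.043337+0.031796i ; Δ = +0.000222-0.023758i
  [-2]  conj(Y_{7,-2})(Ω₁) = -0.052689+0.486757i ; Y_{7,-2}(Ω₂) = -0.185877+0.134166i ; Δ = -0.055512-0.097546i
  [-1]  conj(Y_{7,-1})(Ω₁) = +0.054856-0.049239i ; Y_{7,-1}(Ω₂) = -0.183847-0.568832i ; Δ = -0.038094-0.022152i
  [+0]  conj(Y_{7,0})(Ω₁) = +0.443886-0.000000i ; Y_{7,0}(Ω₂) = +0.606539+0.000000i ; Δ = +0.269234+0.000000i
  [+1]  conj(Y_{7,1})(Ω₁) = -0.054856-0.049239i ; Y_{7,1}(Ω₂) = +0.183847-0.568832i ; Δ = -0.038094+0.022152i
  [+2]  conj(Y_{7,2})(Ω₁) = -0.052689-0.486757i ; Y_{7,2}(Ω₂) = -0.185877-0.134166i ; Δ = -0.055512+0.097546i
  [+3]  conj(Y_{7,3})(Ω₁) = +0.258147-0.358812i ; Y_{7,3}(Ω₂) = -0.043337+0.031796i ; Δ = +0.000222+0.023758i
  [+4]  conj(Y_{7,4})(Ω₁) = +0.221541-0.048530i ; Y_{7,4}(Ω₂) = +0.002742+0.008265i ; Δ = +0.001009+0.001698i
  [+5]  conj(Y_{7,5})(Ω₁) = +0.067484+0.038266i ; Y_{7,5}(Ω₂) = +0.001012-0.000008i ; Δ = +0.000069+0.000038i
  [+6]  conj(Y_{7,6})(Ω₁) = +0.005732+0.017097i ; Y_{7,6}(Ω₂) = +0.000025-0.000079i ; Δ = +0.000001-0.000000i
  [+7]  conj(Y_{7,7})(Ω₁) = -0.001021+0.002362i ; Y_{7,7}(Ω₂) = -0.000003-0.000002i ; Δ = +0.000000-0.000000i
Accumulated sum +0.084623+0.000000i; after 4π/(2l+1) scaling, +0.070893+0.000000i ⇒ P_7 = 0.070893

0.070893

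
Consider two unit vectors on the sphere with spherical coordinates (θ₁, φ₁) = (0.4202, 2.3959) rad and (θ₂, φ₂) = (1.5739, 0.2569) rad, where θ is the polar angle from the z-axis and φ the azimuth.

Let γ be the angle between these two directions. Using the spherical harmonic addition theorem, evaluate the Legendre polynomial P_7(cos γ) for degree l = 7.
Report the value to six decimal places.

0.292786

Term-by-term m-sum for l=7 (normalisation 4π/15 = 0.837758):
  term(m=-7) = (-0.000349, 0.000315)   from Y*(Ω₁)=(-0.000457, -0.000822), Y(Ω₂)=(-0.112778, -0.487138)
  term(m=-6) = (-0.000044, -0.000012)   from Y*(Ω₁)=(-0.001858, 0.007651), Y(Ω₂)=(-0.000171, 0.005804)
  term(m=-5) = (0.004429, 0.014290)   from Y*(Ω₁)=(0.033955, -0.022581), Y(Ω₂)=(-0.103606, 0.351941)
  term(m=-4) = (-0.000642, 0.000759)   from Y*(Ω₁)=(-0.143585, -0.022998), Y(Ω₂)=(0.003532, -0.005849)
  term(m=-3) = (0.116950, 0.015744)   from Y*(Ω₁)=(0.219799, 0.279564), Y(Ω₂)=(0.238059, -0.231161)
  term(m=-2) = (0.001652, 0.003561)   from Y*(Ω₁)=(0.042753, -0.537243), Y(Ω₂)=(-0.006343, 0.003580)
  term(m=-1) = (0.054013, -0.084602)   from Y*(Ω₁)=(-0.230941, 0.213294), Y(Ω₂)=(-0.308808, 0.081125)
  term(m=+0) = (-0.002531, -0.000000)   from Y*(Ω₁)=(-0.341190, -0.000000), Y(Ω₂)=(0.007417, 0.000000)
  term(m=+1) = (0.054013, 0.084602)   from Y*(Ω₁)=(0.230941, 0.213294), Y(Ω₂)=(0.308808, 0.081125)
  term(m=+2) = (0.001652, -0.003561)   from Y*(Ω₁)=(0.042753, 0.537243), Y(Ω₂)=(-0.006343, -0.003580)
  term(m=+3) = (0.116950, -0.015744)   from Y*(Ω₁)=(-0.219799, 0.279564), Y(Ω₂)=(-0.238059, -0.231161)
  term(m=+4) = (-0.000642, -0.000759)   from Y*(Ω₁)=(-0.143585, 0.022998), Y(Ω₂)=(0.003532, 0.005849)
  term(m=+5) = (0.004429, -0.014290)   from Y*(Ω₁)=(-0.033955, -0.022581), Y(Ω₂)=(0.103606, 0.351941)
  term(m=+6) = (-0.000044, 0.000012)   from Y*(Ω₁)=(-0.001858, -0.007651), Y(Ω₂)=(-0.000171, -0.005804)
  term(m=+7) = (-0.000349, -0.000315)   from Y*(Ω₁)=(0.000457, -0.000822), Y(Ω₂)=(0.112778, -0.487138)
Total Σ_m = (0.349488, -0.000000). Multiply by 0.837758: (0.292786, -0.000000). P_7(cos γ) = 0.292786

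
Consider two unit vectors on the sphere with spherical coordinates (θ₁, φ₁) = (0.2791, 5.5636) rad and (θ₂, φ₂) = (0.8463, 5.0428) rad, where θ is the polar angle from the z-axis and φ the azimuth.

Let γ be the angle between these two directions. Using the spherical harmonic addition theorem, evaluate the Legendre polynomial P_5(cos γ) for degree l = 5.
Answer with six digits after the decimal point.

Addition theorem: P_5(cos γ) = (4π/11) Σ_m Y*_{lm}(Ω₁) Y_{lm}(Ω₂), m = −5…5:
  term(m=-5) = -0.000069+0.000041i   from Y*(Ω₁)=-0.000661+0.000325i, Y(Ω₂)=+0.108926-0.008871i
  term(m=-4) = -0.001219+0.002167i   from Y*(Ω₁)=-0.007847-0.002115i, Y(Ω₂)=+0.075422-0.296426i
  term(m=-3) = +0.000191+0.022704i   from Y*(Ω₁)=-0.029355-0.044037i, Y(Ω₂)=-0.358947-0.234947i
  term(m=-2) = +0.022141+0.037858i   from Y*(Ω₁)=+0.028762-0.217247i, Y(Ω₂)=-0.158002+0.122834i
  term(m=-1) = -0.120822-0.069306i   from Y*(Ω₁)=+0.397884-0.348680i, Y(Ω₂)=-0.085417-0.249042i
  term(m=+0) = -0.128741+0.000000i   from Y*(Ω₁)=+0.462376-0.000000i, Y(Ω₂)=-0.278433+0.000000i
  term(m=+1) = -0.120822+0.069306i   from Y*(Ω₁)=-0.397884-0.348680i, Y(Ω₂)=+0.085417-0.249042i
  term(m=+2) = +0.022141-0.037858i   from Y*(Ω₁)=+0.028762+0.217247i, Y(Ω₂)=-0.158002-0.122834i
  term(m=+3) = +0.000191-0.022704i   from Y*(Ω₁)=+0.029355-0.044037i, Y(Ω₂)=+0.358947-0.234947i
  term(m=+4) = -0.001219-0.002167i   from Y*(Ω₁)=-0.007847+0.002115i, Y(Ω₂)=+0.075422+0.296426i
  term(m=+5) = -0.000069-0.000041i   from Y*(Ω₁)=+0.000661+0.000325i, Y(Ω₂)=-0.108926-0.008871i
Σ over m = -0.328297+0.000000i; ×(4π/11) → -0.375046+0.000000i. Real part: -0.375046

-0.375046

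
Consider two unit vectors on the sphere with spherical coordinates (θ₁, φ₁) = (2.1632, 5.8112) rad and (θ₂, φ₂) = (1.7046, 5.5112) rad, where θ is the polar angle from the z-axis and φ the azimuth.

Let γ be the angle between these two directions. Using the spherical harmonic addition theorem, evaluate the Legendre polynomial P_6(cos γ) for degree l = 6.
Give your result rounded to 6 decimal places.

-0.387253

Addition theorem: P_6(cos γ) = (4π/13) Σ_m Y*_{lm}(Ω₁) Y_{lm}(Ω₂), m = −6…6:
  term(m=-6) = -0.016379+0.070203i   from Y*(Ω₁)=-0.149993-0.047994i, Y(Ω₂)=-0.036799-0.456267i
  term(m=-5) = +0.005544+0.078175i   from Y*(Ω₁)=+0.260598+0.258660i, Y(Ω₂)=+0.160704+0.140475i
  term(m=-4) = -0.041181-0.105925i   from Y*(Ω₁)=-0.128035-0.390084i, Y(Ω₂)=+0.276415-0.014844i
  term(m=-3) = -0.013148-0.016568i   from Y*(Ω₁)=-0.013752+0.088101i, Y(Ω₂)=-0.160848+0.174343i
  term(m=-2) = -0.057353-0.039238i   from Y*(Ω₁)=-0.184639+0.254933i, Y(Ω₂)=+0.005921+0.220686i
  term(m=-1) = -0.050916-0.015750i   from Y*(Ω₁)=+0.194683-0.099379i, Y(Ω₂)=-0.174711-0.170086i
  term(m=+0) = -0.053749+0.000000i   from Y*(Ω₁)=+0.261787-0.000000i, Y(Ω₂)=-0.205316+0.000000i
  term(m=+1) = -0.050916+0.015750i   from Y*(Ω₁)=-0.194683-0.099379i, Y(Ω₂)=+0.174711-0.170086i
  term(m=+2) = -0.057353+0.039238i   from Y*(Ω₁)=-0.184639-0.254933i, Y(Ω₂)=+0.005921-0.220686i
  term(m=+3) = -0.013148+0.016568i   from Y*(Ω₁)=+0.013752+0.088101i, Y(Ω₂)=+0.160848+0.174343i
  term(m=+4) = -0.041181+0.105925i   from Y*(Ω₁)=-0.128035+0.390084i, Y(Ω₂)=+0.276415+0.014844i
  term(m=+5) = +0.005544-0.078175i   from Y*(Ω₁)=-0.260598+0.258660i, Y(Ω₂)=-0.160704+0.140475i
  term(m=+6) = -0.016379-0.070203i   from Y*(Ω₁)=-0.149993+0.047994i, Y(Ω₂)=-0.036799+0.456267i
Σ over m = -0.400616+0.000000i; ×(4π/13) → -0.387253+0.000000i. Real part: -0.387253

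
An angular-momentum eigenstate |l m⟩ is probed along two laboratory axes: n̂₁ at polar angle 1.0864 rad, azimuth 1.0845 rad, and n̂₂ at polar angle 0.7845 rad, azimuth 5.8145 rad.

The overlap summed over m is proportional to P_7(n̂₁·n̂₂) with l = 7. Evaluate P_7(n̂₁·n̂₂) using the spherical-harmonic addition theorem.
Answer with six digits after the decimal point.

-0.151465

Summing Y*_{l m}(θ₁,φ₁)·Y_{l m}(θ₂,φ₂) over m ∈ [−7, 7]; prefactor 4π/(2·7+1) = 0.837758:
  m=-7: +0.055152+0.205268i × -0.043496-0.006094i = -0.001148-0.009264i  (running Σ = -0.001148-0.009264i)
  m=-6: +0.408048+0.092883i × -0.155775+0.053267i = -0.068511+0.007266i  (running Σ = -0.069659-0.001998i)
  m=-5: +0.236176-0.274712i × -0.248432+0.254858i = +0.011339+0.128439i  (running Σ = -0.058320+0.126441i)
  m=-4: +0.013867+0.035293i × -0.135977+0.433513i = -0.017186+0.001213i  (running Σ = -0.075506+0.127653i)
  m=-3: +0.349558+0.039282i × +0.037228+0.223933i = +0.004217+0.079740i  (running Σ = -0.071289+0.207393i)
  m=-2: +0.068418-0.100393i × -0.138057-0.187992i = -0.028319+0.000998i  (running Σ = -0.099608+0.208391i)
  m=-1: +0.141927+0.268475i × -0.308353-0.156123i = -0.001848-0.104943i  (running Σ = -0.101456+0.103448i)
  m=0: +0.162010-0.000000i × +0.136498+0.000000i = +0.022114+0.000000i  (running Σ = -0.079342+0.103448i)
  m=1: -0.141927+0.268475i × +0.308353-0.156123i = -0.001848+0.104943i  (running Σ = -0.081190+0.208391i)
  m=2: +0.068418+0.100393i × -0.138057+0.187992i = -0.028319-0.000998i  (running Σ = -0.109509+0.207393i)
  m=3: -0.349558+0.039282i × -0.037228+0.223933i = +0.004217-0.079740i  (running Σ = -0.105292+0.127653i)
  m=4: +0.013867-0.035293i × -0.135977-0.433513i = -0.017186-0.001213i  (running Σ = -0.122478+0.126441i)
  m=5: -0.236176-0.274712i × +0.248432+0.254858i = +0.011339-0.128439i  (running Σ = -0.111139-0.001998i)
  m=6: +0.408048-0.092883i × -0.155775-0.053267i = -0.068511-0.007266i  (running Σ = -0.179650-0.009264i)
  m=7: -0.055152+0.205268i × +0.043496-0.006094i = -0.001148+0.009264i  (running Σ = -0.180798+0.000000i)
Σ over m = -0.180798+0.000000i; ×(4π/15) → -0.151465+0.000000i. Real part: -0.151465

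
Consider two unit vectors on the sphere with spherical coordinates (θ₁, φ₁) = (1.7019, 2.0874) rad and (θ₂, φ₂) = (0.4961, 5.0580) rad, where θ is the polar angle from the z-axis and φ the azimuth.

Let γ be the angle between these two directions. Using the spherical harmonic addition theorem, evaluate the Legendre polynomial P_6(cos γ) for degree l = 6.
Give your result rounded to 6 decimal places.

0.216805

Expand P_6 via completeness: Σ_{m} conj(Y_{6,m}) at Ω₁ times Y_{6,m} at Ω₂ —
  m=-6: +0.458333-0.019248i × +0.002708+0.004923i = +0.001336+0.002204i  (running Σ = +0.001336+0.002204i)
  m=-5: +0.111052+0.177693i × +0.035519-0.005632i = +0.004945+0.005686i  (running Σ = +0.006281+0.007890i)
  m=-4: +0.133110-0.246214i × +0.025747-0.135077i = -0.029831-0.024320i  (running Σ = -0.023550-0.016429i)
  m=-3: +0.233294-0.004896i × -0.292913-0.173186i = -0.069183-0.038969i  (running Σ = -0.092732-0.055398i)
  m=-2: -0.115080-0.193037i × -0.387674+0.320758i = +0.106532+0.037922i  (running Σ = +0.013799-0.017476i)
  m=-1: +0.118599-0.208779i × +0.089821+0.249459i = +0.062734+0.010833i  (running Σ = +0.076534-0.006643i)
  m=0: -0.209550-0.000000i × -0.339866+0.000000i = +0.071219+0.000000i  (running Σ = +0.147753-0.006643i)
  m=1: -0.118599-0.208779i × -0.089821+0.249459i = +0.062734-0.010833i  (running Σ = +0.210487-0.017476i)
  m=2: -0.115080+0.193037i × -0.387674-0.320758i = +0.106532-0.037922i  (running Σ = +0.317019-0.055398i)
  m=3: -0.233294-0.004896i × +0.292913-0.173186i = -0.069183+0.038969i  (running Σ = +0.247836-0.016429i)
  m=4: +0.133110+0.246214i × +0.025747+0.135077i = -0.029831+0.024320i  (running Σ = +0.218005+0.007890i)
  m=5: -0.111052+0.177693i × -0.035519-0.005632i = +0.004945-0.005686i  (running Σ = +0.222951+0.002204i)
  m=6: +0.458333+0.019248i × +0.002708-0.004923i = +0.001336-0.002204i  (running Σ = +0.224286+0.000000i)
Total Σ_m = +0.224286+0.000000i. Multiply by 0.966644: +0.216805+0.000000i. P_6(cos γ) = 0.216805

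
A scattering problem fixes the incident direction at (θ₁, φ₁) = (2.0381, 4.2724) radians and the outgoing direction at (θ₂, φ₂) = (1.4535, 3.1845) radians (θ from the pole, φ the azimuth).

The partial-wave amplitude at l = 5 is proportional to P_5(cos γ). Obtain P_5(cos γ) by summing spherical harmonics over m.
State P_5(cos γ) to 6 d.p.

Addition theorem: P_5(cos γ) = (4π/11) Σ_m Y*_{lm}(Ω₁) Y_{lm}(Ω₂), m = −5…5:
  m=-5: -0.21285 + 0.15491j × -0.43812 + 0.09546j = 0.07847 - 0.08819j  (running Σ = 0.07847 - 0.08819j)
  m=-4: 0.07898 + 0.41256j × 0.16464 - 0.02854j = 0.02478 + 0.06567j  (running Σ = 0.10324 - 0.02252j)
  m=-3: 0.19707 + 0.05050j × 0.29464 - 0.03814j = 0.05999 + 0.00736j  (running Σ = 0.16323 - 0.01516j)
  m=-2: -0.15168 + 0.18348j × -0.18689 + 0.01608j = 0.02540 - 0.03673j  (running Σ = 0.18863 - 0.05189j)
  m=-1: 0.11890 + 0.25256j × -0.25811 + 0.01108j = -0.03349 - 0.06387j  (running Σ = 0.15514 - 0.11576j)
  m=0: -0.17855 + 0.00000j × 0.19234 + 0.00000j = -0.03434 + 0.00000j  (running Σ = 0.12080 - 0.11576j)
  m=1: -0.11890 + 0.25256j × 0.25811 + 0.01108j = -0.03349 + 0.06387j  (running Σ = 0.08732 - 0.05189j)
  m=2: -0.15168 - 0.18348j × -0.18689 - 0.01608j = 0.02540 + 0.03673j  (running Σ = 0.11271 - 0.01516j)
  m=3: -0.19707 + 0.05050j × -0.29464 - 0.03814j = 0.05999 - 0.00736j  (running Σ = 0.17270 - 0.02252j)
  m=4: 0.07898 - 0.41256j × 0.16464 + 0.02854j = 0.02478 - 0.06567j  (running Σ = 0.19748 - 0.08819j)
  m=5: 0.21285 + 0.15491j × 0.43812 + 0.09546j = 0.07847 + 0.08819j  (running Σ = 0.27595 + 0.00000j)
Total Σ_m = 0.27595 + 0.00000j. Multiply by 1.142397: 0.31524 + 0.00000j. P_5(cos γ) = 0.315242

0.315242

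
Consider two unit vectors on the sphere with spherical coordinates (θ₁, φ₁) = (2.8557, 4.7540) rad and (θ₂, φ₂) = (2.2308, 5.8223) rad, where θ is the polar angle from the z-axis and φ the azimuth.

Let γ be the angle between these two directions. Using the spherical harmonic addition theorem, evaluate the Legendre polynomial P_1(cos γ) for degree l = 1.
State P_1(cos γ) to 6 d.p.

0.695532

Expand P_1 via completeness: Σ_{m} conj(Y_{1,m}) at Ω₁ times Y_{1,m} at Ω₂ —
  term(m=-1) = 0.01281 - 0.02331j   from Y*(Ω₁)=0.00405 - 0.09735j, Y(Ω₂)=0.24446 + 0.12139j
  term(m=+0) = 0.14043 + 0.00000j   from Y*(Ω₁)=-0.46877 + 0.00000j, Y(Ω₂)=-0.29957 + 0.00000j
  term(m=+1) = 0.01281 + 0.02331j   from Y*(Ω₁)=-0.00405 - 0.09735j, Y(Ω₂)=-0.24446 + 0.12139j
Σ over m = 0.16605 + 0.00000j; ×(4π/3) → 0.69553 + 0.00000j. Real part: 0.695532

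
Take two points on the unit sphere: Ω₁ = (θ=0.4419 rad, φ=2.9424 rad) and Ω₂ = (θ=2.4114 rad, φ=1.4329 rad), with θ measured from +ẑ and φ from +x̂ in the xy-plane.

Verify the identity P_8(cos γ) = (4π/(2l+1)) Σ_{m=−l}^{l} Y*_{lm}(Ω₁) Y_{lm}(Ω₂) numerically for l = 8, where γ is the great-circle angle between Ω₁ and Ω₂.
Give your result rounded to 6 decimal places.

0.308960

Term-by-term m-sum for l=8 (normalisation 4π/17 = 0.739198):
  term(m=-8) = +0.000010-0.000005i   from Y*(Ω₁)=-0.000013-0.000577i, Y(Ω₂)=+0.009103+0.018027i
  term(m=-7) = +0.000183+0.000400i   from Y*(Ω₁)=-0.000856+0.004800i, Y(Ω₂)=+0.074188-0.051358i
  term(m=-6) = -0.005874+0.002263i   from Y*(Ω₁)=+0.009510-0.024114i, Y(Ω₂)=-0.164373-0.178788i
  term(m=-5) = -0.012511-0.039535i   from Y*(Ω₁)=-0.052918+0.081687i, Y(Ω₂)=-0.271026+0.328730i
  term(m=-4) = +0.112257-0.028089i   from Y*(Ω₁)=+0.183140-0.187353i, Y(Ω₂)=+0.376174+0.231456i
  term(m=-3) = +0.009937+0.053425i   from Y*(Ω₁)=-0.397918+0.270818i, Y(Ω₂)=+0.045384-0.103374i
  term(m=-2) = +0.163281-0.020118i   from Y*(Ω₁)=+0.462311-0.194583i, Y(Ω₂)=+0.315594+0.089314i
  term(m=-1) = +0.000689+0.011228i   from Y*(Ω₁)=-0.038721+0.007817i, Y(Ω₂)=+0.039145-0.282074i
  term(m=+0) = -0.117976-0.000000i   from Y*(Ω₁)=-0.474896-0.000000i, Y(Ω₂)=+0.248426+0.000000i
  term(m=+1) = +0.000689-0.011228i   from Y*(Ω₁)=+0.038721+0.007817i, Y(Ω₂)=-0.039145-0.282074i
  term(m=+2) = +0.163281+0.020118i   from Y*(Ω₁)=+0.462311+0.194583i, Y(Ω₂)=+0.315594-0.089314i
  term(m=+3) = +0.009937-0.053425i   from Y*(Ω₁)=+0.397918+0.270818i, Y(Ω₂)=-0.045384-0.103374i
  term(m=+4) = +0.112257+0.028089i   from Y*(Ω₁)=+0.183140+0.187353i, Y(Ω₂)=+0.376174-0.231456i
  term(m=+5) = -0.012511+0.039535i   from Y*(Ω₁)=+0.052918+0.081687i, Y(Ω₂)=+0.271026+0.328730i
  term(m=+6) = -0.005874-0.002263i   from Y*(Ω₁)=+0.009510+0.024114i, Y(Ω₂)=-0.164373+0.178788i
  term(m=+7) = +0.000183-0.000400i   from Y*(Ω₁)=+0.000856+0.004800i, Y(Ω₂)=-0.074188-0.051358i
  term(m=+8) = +0.000010+0.000005i   from Y*(Ω₁)=-0.000013+0.000577i, Y(Ω₂)=+0.009103-0.018027i
Accumulated sum +0.417967-0.000000i; after 4π/(2l+1) scaling, +0.308960-0.000000i ⇒ P_8 = 0.308960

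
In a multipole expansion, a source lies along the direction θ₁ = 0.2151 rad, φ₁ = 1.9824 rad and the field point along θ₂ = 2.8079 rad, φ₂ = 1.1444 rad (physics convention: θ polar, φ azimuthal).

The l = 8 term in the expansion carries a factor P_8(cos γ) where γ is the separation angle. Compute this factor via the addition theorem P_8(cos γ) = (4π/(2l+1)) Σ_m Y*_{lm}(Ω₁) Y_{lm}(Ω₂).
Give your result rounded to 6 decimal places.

Expand P_8 via completeness: Σ_{m} conj(Y_{8,m}) at Ω₁ times Y_{8,m} at Ω₂ —
  m=-8: -0.00000 - 0.00000j × -0.00007 - 0.00002j = 0.00000 + 0.00000j  (running Σ = 0.00000 + 0.00000j)
  m=-7: 0.00001 + 0.00004j × 0.00012 + 0.00078j = -0.00000 + 0.00000j  (running Σ = -0.00000 + 0.00000j)
  m=-6: 0.00037 - 0.00030j × 0.00481 - 0.00317j = 0.00000 - 0.00000j  (running Σ = 0.00000 - 0.00000j)
  m=-5: -0.00352 - 0.00186j × -0.02548 - 0.01602j = 0.00006 + 0.00010j  (running Σ = 0.00006 + 0.00010j)
  m=-4: -0.00188 + 0.02478j × -0.01548 + 0.11416j = -0.00280 - 0.00060j  (running Σ = -0.00274 - 0.00050j)
  m=-3: 0.10742 - 0.03751j × 0.30191 - 0.09062j = 0.02903 - 0.02106j  (running Σ = 0.02629 - 0.02156j)
  m=-2: -0.24539 - 0.26468j × -0.36956 - 0.42305j = -0.02129 + 0.20163j  (running Σ = 0.00500 + 0.18007j)
  m=-1: -0.27179 + 0.62259j × -0.19382 + 0.42667j = -0.21297 - 0.23664j  (running Σ = -0.20796 - 0.05657j)
  m=0: 0.37700 + 0.00000j × -0.23524 + 0.00000j = -0.08868 + 0.00000j  (running Σ = -0.29665 - 0.05657j)
  m=1: 0.27179 + 0.62259j × 0.19382 + 0.42667j = -0.21297 + 0.23664j  (running Σ = -0.50961 + 0.18007j)
  m=2: -0.24539 + 0.26468j × -0.36956 + 0.42305j = -0.02129 - 0.20163j  (running Σ = -0.53090 - 0.02156j)
  m=3: -0.10742 - 0.03751j × -0.30191 - 0.09062j = 0.02903 + 0.02106j  (running Σ = -0.50187 - 0.00050j)
  m=4: -0.00188 - 0.02478j × -0.01548 - 0.11416j = -0.00280 + 0.00060j  (running Σ = -0.50467 + 0.00010j)
  m=5: 0.00352 - 0.00186j × 0.02548 - 0.01602j = 0.00006 - 0.00010j  (running Σ = -0.50461 - 0.00000j)
  m=6: 0.00037 + 0.00030j × 0.00481 + 0.00317j = 0.00000 + 0.00000j  (running Σ = -0.50461 + 0.00000j)
  m=7: -0.00001 + 0.00004j × -0.00012 + 0.00078j = -0.00000 - 0.00000j  (running Σ = -0.50461 + 0.00000j)
  m=8: -0.00000 + 0.00000j × -0.00007 + 0.00002j = 0.00000 - 0.00000j  (running Σ = -0.50461 + 0.00000j)
Σ over m = -0.50461 + 0.00000j; ×(4π/17) → -0.37301 + 0.00000j. Real part: -0.373008

-0.373008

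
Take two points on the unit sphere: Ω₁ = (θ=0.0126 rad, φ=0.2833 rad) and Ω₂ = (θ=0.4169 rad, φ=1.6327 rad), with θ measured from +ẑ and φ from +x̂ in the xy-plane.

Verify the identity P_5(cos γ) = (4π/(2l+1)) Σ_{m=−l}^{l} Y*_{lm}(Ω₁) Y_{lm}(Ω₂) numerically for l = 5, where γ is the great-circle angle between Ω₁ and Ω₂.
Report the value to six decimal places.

Summing Y*_{l m}(θ₁,φ₁)·Y_{l m}(θ₂,φ₂) over m ∈ [−5, 5]; prefactor 4π/(2·5+1) = 1.142397:
  m=-5: (0.000000, 0.000000) × (-0.001539, -0.004813) = (0.000000, -0.000000)  (running Σ = (0.000000, -0.000000))
  m=-4: (0.000000, 0.000000) × (0.034979, -0.008843) = (0.000000, 0.000000)  (running Σ = (0.000000, 0.000000))
  m=-3: (0.000004, 0.000004) × (0.027670, 0.147279) = (-0.000001, 0.000001)  (running Σ = (-0.000001, 0.000001))
  m=-2: (0.000454, 0.000289) × (-0.380252, 0.047320) = (-0.000186, -0.000088)  (running Σ = (-0.000187, -0.000088))
  m=-1: (0.030979, 0.009019) × (-0.031880, -0.514343) = (0.003651, -0.016222)  (running Σ = (0.003464, -0.016309))
  m=0: (0.934489, -0.000000) × (0.054710, 0.000000) = (0.051126, 0.000000)  (running Σ = (0.054590, -0.016309))
  m=1: (-0.030979, 0.009019) × (0.031880, -0.514343) = (0.003651, 0.016222)  (running Σ = (0.058242, -0.000088))
  m=2: (0.000454, -0.000289) × (-0.380252, -0.047320) = (-0.000186, 0.000088)  (running Σ = (0.058055, 0.000001))
  m=3: (-0.000004, 0.000004) × (-0.027670, 0.147279) = (-0.000001, -0.000001)  (running Σ = (0.058055, 0.000000))
  m=4: (0.000000, -0.000000) × (0.034979, 0.008843) = (0.000000, -0.000000)  (running Σ = (0.058055, -0.000000))
  m=5: (-0.000000, 0.000000) × (0.001539, -0.004813) = (0.000000, 0.000000)  (running Σ = (0.058055, 0.000000))
Total Σ_m = (0.058055, 0.000000). Multiply by 1.142397: (0.066322, 0.000000). P_5(cos γ) = 0.066322

0.066322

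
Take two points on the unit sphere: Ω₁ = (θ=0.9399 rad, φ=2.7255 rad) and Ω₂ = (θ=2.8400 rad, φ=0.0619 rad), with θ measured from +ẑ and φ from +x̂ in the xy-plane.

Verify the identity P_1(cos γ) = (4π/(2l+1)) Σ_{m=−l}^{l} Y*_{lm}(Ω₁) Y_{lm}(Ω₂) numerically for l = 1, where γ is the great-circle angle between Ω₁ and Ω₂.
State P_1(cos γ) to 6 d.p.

Addition theorem: P_1(cos γ) = (4π/3) Σ_m Y*_{lm}(Ω₁) Y_{lm}(Ω₂), m = −1…1:
  m=-1: Y*=-0.255182+0.112763i  Y=+0.102430-0.006348i  product -0.025422+0.013170i
  m=+0: Y*=+0.288211-0.000000i  Y=-0.466549+0.000000i  product -0.134465+0.000000i
  m=+1: Y*=+0.255182+0.112763i  Y=-0.102430-0.006348i  product -0.025422-0.013170i
Accumulated sum -0.185309+0.000000i; after 4π/(2l+1) scaling, -0.776222+0.000000i ⇒ P_1 = -0.776222

-0.776222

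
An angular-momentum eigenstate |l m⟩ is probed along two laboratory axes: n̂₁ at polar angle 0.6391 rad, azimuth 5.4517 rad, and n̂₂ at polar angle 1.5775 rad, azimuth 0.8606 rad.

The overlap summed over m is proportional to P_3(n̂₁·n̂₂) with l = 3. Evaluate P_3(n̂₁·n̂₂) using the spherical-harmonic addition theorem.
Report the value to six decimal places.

0.115155

Term-by-term m-sum for l=3 (normalisation 4π/7 = 1.795196):
  [-3]  conj(Y_{3,-3})(Ω₁) = -0.07064 - 0.05338j ; Y_{3,-3}(Ω₂) = -0.35352 - 0.22154j ; Δ = 0.01315 + 0.03452j
  [-2]  conj(Y_{3,-2})(Ω₁) = -0.02686 - 0.29060j ; Y_{3,-2}(Ω₂) = 0.00103 + 0.00677j ; Δ = 0.00194 - 0.00048j
  [-1]  conj(Y_{3,-1})(Ω₁) = 0.28848 - 0.31638j ; Y_{3,-1}(Ω₂) = -0.21066 + 0.24499j ; Δ = 0.01674 + 0.13732j
  [+0]  conj(Y_{3,0})(Ω₁) = 0.06622 + 0.00000j ; Y_{3,0}(Ω₂) = 0.00750 + 0.00000j ; Δ = 0.00050 + 0.00000j
  [+1]  conj(Y_{3,1})(Ω₁) = -0.28848 - 0.31638j ; Y_{3,1}(Ω₂) = 0.21066 + 0.24499j ; Δ = 0.01674 - 0.13732j
  [+2]  conj(Y_{3,2})(Ω₁) = -0.02686 + 0.29060j ; Y_{3,2}(Ω₂) = 0.00103 - 0.00677j ; Δ = 0.00194 + 0.00048j
  [+3]  conj(Y_{3,3})(Ω₁) = 0.07064 - 0.05338j ; Y_{3,3}(Ω₂) = 0.35352 - 0.22154j ; Δ = 0.01315 - 0.03452j
Accumulated sum 0.06415 - 0.00000j; after 4π/(2l+1) scaling, 0.11516 - 0.00000j ⇒ P_3 = 0.115155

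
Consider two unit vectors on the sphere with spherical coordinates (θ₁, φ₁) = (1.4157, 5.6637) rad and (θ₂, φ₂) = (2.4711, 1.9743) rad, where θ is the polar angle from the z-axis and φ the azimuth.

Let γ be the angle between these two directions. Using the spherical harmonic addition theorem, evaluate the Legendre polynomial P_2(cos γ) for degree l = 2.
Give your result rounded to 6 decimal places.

Term-by-term m-sum for l=2 (normalisation 4π/5 = 2.513274):
  m=-2: (0.122834, -0.356488) × (-0.103156, 0.107713) = (0.025727, 0.050005)  (running Σ = (0.025727, 0.050005))
  m=-1: (0.095997, -0.068459) × (0.147680, 0.345913) = (0.037858, 0.023097)  (running Σ = (0.063585, 0.073101))
  m=0: (-0.292813, -0.000000) × (0.265462, 0.000000) = (-0.077731, -0.000000)  (running Σ = (-0.014146, 0.073101))
  m=1: (-0.095997, -0.068459) × (-0.147680, 0.345913) = (0.037858, -0.023097)  (running Σ = (0.023712, 0.050005))
  m=2: (0.122834, 0.356488) × (-0.103156, -0.107713) = (0.025727, -0.050005)  (running Σ = (0.049440, 0.000000))
Total Σ_m = (0.049440, 0.000000). Multiply by 2.513274: (0.124255, 0.000000). P_2(cos γ) = 0.124255

0.124255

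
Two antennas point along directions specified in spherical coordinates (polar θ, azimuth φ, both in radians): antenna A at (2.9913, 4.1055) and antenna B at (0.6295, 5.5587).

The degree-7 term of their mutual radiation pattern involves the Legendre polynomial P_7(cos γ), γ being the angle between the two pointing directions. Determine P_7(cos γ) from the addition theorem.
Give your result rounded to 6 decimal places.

0.195274

Summing Y*_{l m}(θ₁,φ₁)·Y_{l m}(θ₂,φ₂) over m ∈ [−7, 7]; prefactor 4π/(2·7+1) = 0.837758:
  [-7]  conj(Y_{7,-7})(Ω₁) = (-0.000001, -0.000000) ; Y_{7,-7}(Ω₂) = (0.004307, -0.011478) ; Δ = (-0.000000, 0.000000)
  [-6]  conj(Y_{7,-6})(Ω₁) = (-0.000018, 0.000010) ; Y_{7,-6}(Ω₂) = (-0.022508, -0.058820) ; Δ = (0.000001, 0.000001)
  [-5]  conj(Y_{7,-5})(Ω₁) = (-0.000035, 0.000321) ; Y_{7,-5}(Ω₂) = (-0.172444, -0.089959) ; Δ = (0.000035, -0.000052)
  [-4]  conj(Y_{7,-4})(Ω₁) = (0.002676, 0.002319) ; Y_{7,-4}(Ω₂) = (-0.379979, 0.094459) ; Δ = (-0.001236, -0.000628)
  [-3]  conj(Y_{7,-3})(Ω₁) = (0.027037, -0.006900) ; Y_{7,-3}(Ω₂) = (-0.267780, 0.389188) ; Δ = (-0.004555, 0.012370)
  [-2]  conj(Y_{7,-2})(Ω₁) = (0.053481, -0.143381) ; Y_{7,-2}(Ω₂) = (0.022246, 0.181704) ; Δ = (0.027243, 0.006528)
  [-1]  conj(Y_{7,-1})(Ω₁) = (-0.298398, -0.429783) ; Y_{7,-1}(Ω₂) = (-0.237958, -0.210601) ; Δ = (-0.019507, 0.165114)
  [+0]  conj(Y_{7,0})(Ω₁) = (-0.773132, -0.000000) ; Y_{7,0}(Ω₂) = (-0.296365, 0.000000) ; Δ = (0.229129, 0.000000)
  [+1]  conj(Y_{7,1})(Ω₁) = (0.298398, -0.429783) ; Y_{7,1}(Ω₂) = (0.237958, -0.210601) ; Δ = (-0.019507, -0.165114)
  [+2]  conj(Y_{7,2})(Ω₁) = (0.053481, 0.143381) ; Y_{7,2}(Ω₂) = (0.022246, -0.181704) ; Δ = (0.027243, -0.006528)
  [+3]  conj(Y_{7,3})(Ω₁) = (-0.027037, -0.006900) ; Y_{7,3}(Ω₂) = (0.267780, 0.389188) ; Δ = (-0.004555, -0.012370)
  [+4]  conj(Y_{7,4})(Ω₁) = (0.002676, -0.002319) ; Y_{7,4}(Ω₂) = (-0.379979, -0.094459) ; Δ = (-0.001236, 0.000628)
  [+5]  conj(Y_{7,5})(Ω₁) = (0.000035, 0.000321) ; Y_{7,5}(Ω₂) = (0.172444, -0.089959) ; Δ = (0.000035, 0.000052)
  [+6]  conj(Y_{7,6})(Ω₁) = (-0.000018, -0.000010) ; Y_{7,6}(Ω₂) = (-0.022508, 0.058820) ; Δ = (0.000001, -0.000001)
  [+7]  conj(Y_{7,7})(Ω₁) = (0.000001, -0.000000) ; Y_{7,7}(Ω₂) = (-0.004307, -0.011478) ; Δ = (-0.000000, -0.000000)
Σ over m = (0.233092, 0.000000); ×(4π/15) → (0.195274, 0.000000). Real part: 0.195274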